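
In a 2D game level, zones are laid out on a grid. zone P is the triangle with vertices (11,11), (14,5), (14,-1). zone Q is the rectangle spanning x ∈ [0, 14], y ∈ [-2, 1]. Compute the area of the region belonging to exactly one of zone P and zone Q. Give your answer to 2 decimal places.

50.00

|zone P| = 9, |zone Q| = 42, |zone P∩zone Q| = 0.5.
|zone P △ zone Q| = |zone P| + |zone Q| − 2·|zone P∩zone Q| = 9 + 42 − 1 = 50.00.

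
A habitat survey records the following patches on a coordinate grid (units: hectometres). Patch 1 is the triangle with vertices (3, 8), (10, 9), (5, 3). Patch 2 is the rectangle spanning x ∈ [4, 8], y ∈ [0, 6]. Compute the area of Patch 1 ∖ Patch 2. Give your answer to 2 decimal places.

|Patch 1| = 18.5, |Patch 1∩Patch 2| = 5.5.
|Patch 1 ∖ Patch 2| = |Patch 1| − |Patch 1∩Patch 2| = 18.5 − 5.5 = 13.00.

13.00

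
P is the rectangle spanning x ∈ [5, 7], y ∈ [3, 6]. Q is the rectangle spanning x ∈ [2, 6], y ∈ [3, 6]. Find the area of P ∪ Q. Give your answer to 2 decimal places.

15.00

By inclusion–exclusion:
Individual areas: |P| = 6, |Q| = 12.
|P∩Q|: x∈[5,6], y∈[3,6] → 1·3 = 3.
|P ∪ Q| = 18 − 3 = 15.00.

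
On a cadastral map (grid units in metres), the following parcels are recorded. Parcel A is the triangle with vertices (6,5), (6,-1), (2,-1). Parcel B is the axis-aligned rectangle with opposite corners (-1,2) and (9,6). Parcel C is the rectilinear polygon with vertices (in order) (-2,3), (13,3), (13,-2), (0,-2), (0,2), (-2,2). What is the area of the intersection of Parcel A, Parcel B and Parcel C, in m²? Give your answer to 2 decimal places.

1.67

The intersection is the polygon with vertices (4,2), (4.667,3), (6,3), (6,2).
By the shoelace formula its area is 1.67.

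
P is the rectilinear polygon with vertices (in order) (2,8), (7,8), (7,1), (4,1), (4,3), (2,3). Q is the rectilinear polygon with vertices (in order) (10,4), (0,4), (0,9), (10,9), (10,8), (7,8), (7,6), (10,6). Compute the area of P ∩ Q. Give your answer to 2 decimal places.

20.00

The intersection is the polygon with vertices (7,8), (7,6), (7,4), (2,4), (2,8).
By the shoelace formula its area is 20.00.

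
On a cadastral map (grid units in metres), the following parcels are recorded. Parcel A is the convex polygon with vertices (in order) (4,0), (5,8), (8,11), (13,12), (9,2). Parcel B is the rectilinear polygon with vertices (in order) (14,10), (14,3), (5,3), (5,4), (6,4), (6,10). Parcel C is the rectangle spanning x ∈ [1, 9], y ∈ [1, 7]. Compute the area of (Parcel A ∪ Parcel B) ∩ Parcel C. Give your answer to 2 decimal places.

25.75

The region (Parcel A ∪ Parcel B) ∩ Parcel C is the polygon with vertices (6.5,1), (4.125,1), (4.875,7), (9,7), (9,2).
By the shoelace formula its area is 25.75.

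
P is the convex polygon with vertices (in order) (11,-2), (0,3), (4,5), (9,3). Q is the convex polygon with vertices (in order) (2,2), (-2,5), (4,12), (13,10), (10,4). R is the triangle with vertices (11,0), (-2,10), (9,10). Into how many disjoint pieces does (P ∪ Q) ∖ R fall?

2

(P ∪ Q) ∖ R splits into 2 disjoint pieces (area 43.3073, area 22.1429).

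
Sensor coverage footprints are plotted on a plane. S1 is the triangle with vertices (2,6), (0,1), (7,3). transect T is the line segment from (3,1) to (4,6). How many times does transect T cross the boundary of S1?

2

The segment meets the boundary at (3.786,4.929), (3.182,1.909).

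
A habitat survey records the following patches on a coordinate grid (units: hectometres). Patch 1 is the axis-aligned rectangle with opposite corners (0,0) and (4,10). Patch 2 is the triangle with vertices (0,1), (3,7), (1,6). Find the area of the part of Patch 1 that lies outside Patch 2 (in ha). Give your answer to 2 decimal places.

|Patch 1| = 40, |Patch 1∩Patch 2| = 4.5.
|Patch 1 ∖ Patch 2| = |Patch 1| − |Patch 1∩Patch 2| = 40 − 4.5 = 35.50.

35.50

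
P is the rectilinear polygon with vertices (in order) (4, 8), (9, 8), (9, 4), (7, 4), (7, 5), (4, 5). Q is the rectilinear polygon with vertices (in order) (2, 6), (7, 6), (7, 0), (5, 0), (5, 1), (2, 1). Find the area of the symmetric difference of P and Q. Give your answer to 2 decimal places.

38.00

|P| = 17, |Q| = 27, |P∩Q| = 3.
|P △ Q| = |P| + |Q| − 2·|P∩Q| = 17 + 27 − 6 = 38.00.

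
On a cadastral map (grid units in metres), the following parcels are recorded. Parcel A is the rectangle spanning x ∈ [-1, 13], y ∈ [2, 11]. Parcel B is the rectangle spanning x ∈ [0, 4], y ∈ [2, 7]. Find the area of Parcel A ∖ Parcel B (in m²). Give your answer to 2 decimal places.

|Parcel A∩Parcel B|: x∈[0,4], y∈[2,7] → 4·5 = 20.
|Parcel A| = 126.
|Parcel A ∖ Parcel B| = |Parcel A| − |Parcel A∩Parcel B| = 126 − 20 = 106.00.

106.00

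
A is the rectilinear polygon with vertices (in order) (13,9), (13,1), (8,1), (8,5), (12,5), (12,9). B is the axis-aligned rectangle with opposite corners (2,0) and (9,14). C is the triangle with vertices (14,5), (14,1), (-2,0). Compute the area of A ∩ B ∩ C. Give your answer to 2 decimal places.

The intersection is the polygon with vertices (8,3.125), (9,3.438), (9,1), (8,1).
By the shoelace formula its area is 2.28.

2.28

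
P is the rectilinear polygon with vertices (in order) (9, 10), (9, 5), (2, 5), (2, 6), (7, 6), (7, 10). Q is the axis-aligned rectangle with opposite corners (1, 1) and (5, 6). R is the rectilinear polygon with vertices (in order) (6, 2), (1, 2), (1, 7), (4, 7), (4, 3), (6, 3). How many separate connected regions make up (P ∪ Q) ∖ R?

(P ∪ Q) ∖ R splits into 2 disjoint pieces (area 15, area 4).

2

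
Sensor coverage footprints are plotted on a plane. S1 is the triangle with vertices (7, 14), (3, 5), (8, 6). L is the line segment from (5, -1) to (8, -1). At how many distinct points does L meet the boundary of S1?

The segment lies entirely outside S1 and never meets its boundary.

0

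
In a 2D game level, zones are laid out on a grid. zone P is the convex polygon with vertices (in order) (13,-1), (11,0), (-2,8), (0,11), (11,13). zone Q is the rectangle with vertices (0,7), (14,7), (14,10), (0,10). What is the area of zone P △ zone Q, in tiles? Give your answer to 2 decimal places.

|zone P| = 112, |zone Q| = 42, |zone P∩zone Q| = 34.9286.
|zone P △ zone Q| = |zone P| + |zone Q| − 2·|zone P∩zone Q| = 112 + 42 − 69.8571 = 84.14.

84.14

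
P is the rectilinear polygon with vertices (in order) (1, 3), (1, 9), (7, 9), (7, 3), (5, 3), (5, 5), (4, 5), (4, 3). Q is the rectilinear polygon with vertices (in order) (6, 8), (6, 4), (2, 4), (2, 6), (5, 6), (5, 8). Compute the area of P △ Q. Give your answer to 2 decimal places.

|P| = 34, |Q| = 10, |P∩Q| = 9.
|P △ Q| = |P| + |Q| − 2·|P∩Q| = 34 + 10 − 18 = 26.00.

26.00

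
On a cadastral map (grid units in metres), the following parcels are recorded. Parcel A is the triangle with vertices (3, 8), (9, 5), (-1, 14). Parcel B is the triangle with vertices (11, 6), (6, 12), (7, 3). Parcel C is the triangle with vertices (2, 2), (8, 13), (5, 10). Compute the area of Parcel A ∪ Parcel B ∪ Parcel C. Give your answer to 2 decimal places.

35.86

By inclusion–exclusion:
Individual areas: |Parcel A| = 12, |Parcel B| = 19.5, |Parcel C| = 7.5.
|Parcel A∩Parcel B| = 1.1619.
|Parcel A∩Parcel C| = 1.3141.
|Parcel B∩Parcel C| = 0.6667.
|Parcel A∩Parcel B∩Parcel C| = 0.
|Parcel A ∪ Parcel B ∪ Parcel C| = 39 − 3.1427 + 0 = 35.86.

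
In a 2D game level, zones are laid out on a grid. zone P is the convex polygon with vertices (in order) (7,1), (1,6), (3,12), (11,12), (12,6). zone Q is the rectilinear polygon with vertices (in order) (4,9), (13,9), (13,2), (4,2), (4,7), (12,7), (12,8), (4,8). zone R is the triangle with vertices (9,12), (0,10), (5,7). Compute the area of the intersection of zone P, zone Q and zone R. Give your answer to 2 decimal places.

2.20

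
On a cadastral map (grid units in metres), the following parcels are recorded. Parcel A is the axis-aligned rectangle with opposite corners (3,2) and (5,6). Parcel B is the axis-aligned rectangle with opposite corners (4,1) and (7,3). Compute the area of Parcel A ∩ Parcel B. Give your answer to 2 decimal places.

1.00

|Parcel A∩Parcel B|: x∈[4,5], y∈[2,3] → 1·1 = 1.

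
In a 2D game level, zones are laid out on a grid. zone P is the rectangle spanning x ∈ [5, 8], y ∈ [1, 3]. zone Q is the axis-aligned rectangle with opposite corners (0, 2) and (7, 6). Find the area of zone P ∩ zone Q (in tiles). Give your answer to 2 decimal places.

|zone P∩zone Q|: x∈[5,7], y∈[2,3] → 2·1 = 2.

2.00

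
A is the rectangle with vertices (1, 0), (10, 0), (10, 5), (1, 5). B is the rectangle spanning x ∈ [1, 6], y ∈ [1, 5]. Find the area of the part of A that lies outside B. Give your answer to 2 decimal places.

25.00

|A∩B|: x∈[1,6], y∈[1,5] → 5·4 = 20.
|A| = 45.
|A ∖ B| = |A| − |A∩B| = 45 − 20 = 25.00.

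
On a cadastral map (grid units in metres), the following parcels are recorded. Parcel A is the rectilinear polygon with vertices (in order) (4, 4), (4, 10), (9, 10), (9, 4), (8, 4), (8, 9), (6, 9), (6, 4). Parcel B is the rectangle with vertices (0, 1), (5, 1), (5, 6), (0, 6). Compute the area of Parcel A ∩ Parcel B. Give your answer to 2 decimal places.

The intersection is the polygon with vertices (4,6), (5,6), (5,4), (4,4).
By the shoelace formula its area is 2.00.

2.00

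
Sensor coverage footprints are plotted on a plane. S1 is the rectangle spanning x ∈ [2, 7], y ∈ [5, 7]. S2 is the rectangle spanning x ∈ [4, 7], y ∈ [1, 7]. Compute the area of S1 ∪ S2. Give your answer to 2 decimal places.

22.00

By inclusion–exclusion:
Individual areas: |S1| = 10, |S2| = 18.
|S1∩S2|: x∈[4,7], y∈[5,7] → 3·2 = 6.
|S1 ∪ S2| = 28 − 6 = 22.00.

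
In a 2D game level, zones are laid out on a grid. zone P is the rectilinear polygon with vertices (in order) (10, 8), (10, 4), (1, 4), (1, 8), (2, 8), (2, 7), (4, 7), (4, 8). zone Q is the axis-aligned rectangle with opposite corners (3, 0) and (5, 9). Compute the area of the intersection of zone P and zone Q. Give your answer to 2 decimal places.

7.00

The intersection is the polygon with vertices (3,4), (3,7), (4,7), (4,8), (5,8), (5,4).
By the shoelace formula its area is 7.00.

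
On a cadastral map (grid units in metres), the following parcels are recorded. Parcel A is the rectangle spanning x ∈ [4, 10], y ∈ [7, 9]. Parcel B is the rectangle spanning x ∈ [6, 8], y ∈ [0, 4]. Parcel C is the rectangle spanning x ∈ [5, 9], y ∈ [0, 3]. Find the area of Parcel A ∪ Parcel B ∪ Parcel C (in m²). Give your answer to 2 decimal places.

26.00

By inclusion–exclusion:
Individual areas: |Parcel A| = 12, |Parcel B| = 8, |Parcel C| = 12.
|Parcel A∩Parcel B| = 0 (no overlap).
|Parcel A∩Parcel C| = 0 (no overlap).
|Parcel B∩Parcel C|: x∈[6,8], y∈[0,3] → 2·3 = 6.
|Parcel A∩Parcel B∩Parcel C| = 0.
|Parcel A ∪ Parcel B ∪ Parcel C| = 32 − 6 + 0 = 26.00.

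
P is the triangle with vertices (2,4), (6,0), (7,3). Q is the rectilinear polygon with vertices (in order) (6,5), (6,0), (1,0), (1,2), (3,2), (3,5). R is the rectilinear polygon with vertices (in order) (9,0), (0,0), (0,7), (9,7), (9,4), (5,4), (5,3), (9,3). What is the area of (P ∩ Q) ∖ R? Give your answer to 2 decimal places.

|P ∩ Q| = 6.
|(P ∩ Q) ∩ R| = 5.7.
|(P ∩ Q) ∖ R| = 6 − 5.7 = 0.30.

0.30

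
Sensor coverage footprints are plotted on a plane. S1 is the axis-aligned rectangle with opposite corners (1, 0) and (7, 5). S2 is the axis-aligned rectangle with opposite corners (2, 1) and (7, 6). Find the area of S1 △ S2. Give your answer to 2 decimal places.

15.00

|S1∩S2|: x∈[2,7], y∈[1,5] → 5·4 = 20.
|S1 △ S2| = |S1| + |S2| − 2·|S1∩S2| = 30 + 25 − 40 = 15.00.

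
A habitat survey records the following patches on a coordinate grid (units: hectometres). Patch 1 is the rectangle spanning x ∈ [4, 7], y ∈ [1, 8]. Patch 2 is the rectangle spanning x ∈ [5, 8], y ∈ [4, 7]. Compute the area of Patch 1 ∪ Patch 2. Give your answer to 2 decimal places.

24.00

By inclusion–exclusion:
Individual areas: |Patch 1| = 21, |Patch 2| = 9.
|Patch 1∩Patch 2|: x∈[5,7], y∈[4,7] → 2·3 = 6.
|Patch 1 ∪ Patch 2| = 30 − 6 = 24.00.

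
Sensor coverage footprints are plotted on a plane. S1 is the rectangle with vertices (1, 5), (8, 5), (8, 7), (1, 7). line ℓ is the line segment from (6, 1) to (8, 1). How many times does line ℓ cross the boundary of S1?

0

The segment lies entirely outside S1 and never meets its boundary.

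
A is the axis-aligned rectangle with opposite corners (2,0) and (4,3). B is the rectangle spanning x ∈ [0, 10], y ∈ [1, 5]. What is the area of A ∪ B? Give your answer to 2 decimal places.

By inclusion–exclusion:
Individual areas: |A| = 6, |B| = 40.
|A∩B|: x∈[2,4], y∈[1,3] → 2·2 = 4.
|A ∪ B| = 46 − 4 = 42.00.

42.00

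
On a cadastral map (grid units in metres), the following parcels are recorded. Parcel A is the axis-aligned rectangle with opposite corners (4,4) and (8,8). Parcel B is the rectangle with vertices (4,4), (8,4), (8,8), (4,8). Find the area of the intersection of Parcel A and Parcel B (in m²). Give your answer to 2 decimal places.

|Parcel A∩Parcel B|: x∈[4,8], y∈[4,8] → 4·4 = 16.

16.00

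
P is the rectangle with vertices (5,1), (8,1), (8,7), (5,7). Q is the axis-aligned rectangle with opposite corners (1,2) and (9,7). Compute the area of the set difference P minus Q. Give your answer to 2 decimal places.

3.00

|P∩Q|: x∈[5,8], y∈[2,7] → 3·5 = 15.
|P| = 18.
|P ∖ Q| = |P| − |P∩Q| = 18 − 15 = 3.00.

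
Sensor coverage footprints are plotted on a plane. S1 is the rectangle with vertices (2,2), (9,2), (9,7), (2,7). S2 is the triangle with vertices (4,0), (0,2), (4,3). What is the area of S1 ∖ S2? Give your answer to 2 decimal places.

|S1| = 35, |S1∩S2| = 1.5.
|S1 ∖ S2| = |S1| − |S1∩S2| = 35 − 1.5 = 33.50.

33.50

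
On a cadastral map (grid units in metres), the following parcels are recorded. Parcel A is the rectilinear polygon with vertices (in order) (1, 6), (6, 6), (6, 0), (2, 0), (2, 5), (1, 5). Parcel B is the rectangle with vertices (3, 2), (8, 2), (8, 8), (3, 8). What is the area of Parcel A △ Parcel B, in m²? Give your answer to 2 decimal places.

|Parcel A| = 25, |Parcel B| = 30, |Parcel A∩Parcel B| = 12.
|Parcel A △ Parcel B| = |Parcel A| + |Parcel B| − 2·|Parcel A∩Parcel B| = 25 + 30 − 24 = 31.00.

31.00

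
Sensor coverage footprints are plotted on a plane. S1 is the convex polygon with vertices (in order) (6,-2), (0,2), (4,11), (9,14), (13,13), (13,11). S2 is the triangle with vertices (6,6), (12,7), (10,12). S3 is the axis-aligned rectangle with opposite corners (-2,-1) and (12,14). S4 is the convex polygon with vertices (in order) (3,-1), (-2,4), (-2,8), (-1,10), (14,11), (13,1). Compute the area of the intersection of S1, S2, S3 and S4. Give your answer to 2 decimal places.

The intersection is the polygon with vertices (9.116,10.674), (10.493,10.766), (11.508,8.229), (10.732,6.789), (6,6).
By the shoelace formula its area is 14.30.

14.30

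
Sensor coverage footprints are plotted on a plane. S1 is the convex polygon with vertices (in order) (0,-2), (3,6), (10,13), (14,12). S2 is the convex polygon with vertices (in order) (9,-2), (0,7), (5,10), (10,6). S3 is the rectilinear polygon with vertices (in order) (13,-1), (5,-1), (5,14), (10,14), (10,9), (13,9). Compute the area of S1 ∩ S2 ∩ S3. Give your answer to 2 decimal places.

The intersection is the polygon with vertices (6.111,9.111), (8.889,6.889), (5,3), (5,8).
By the shoelace formula its area is 12.50.

12.50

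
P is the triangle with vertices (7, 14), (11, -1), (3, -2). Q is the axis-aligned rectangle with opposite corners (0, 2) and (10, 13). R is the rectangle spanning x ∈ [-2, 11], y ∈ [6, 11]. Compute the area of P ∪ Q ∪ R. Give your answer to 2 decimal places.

150.13

By inclusion–exclusion:
Individual areas: |P| = 62, |Q| = 110, |R| = 65.
|P∩Q| = 36.8667.
|P∩R| = 14.2083.
|Q∩R|: x∈[0,10], y∈[6,11] → 10·5 = 50.
|P∩Q∩R| = 14.2083.
|P ∪ Q ∪ R| = 237 − 101.075 + 14.2083 = 150.13.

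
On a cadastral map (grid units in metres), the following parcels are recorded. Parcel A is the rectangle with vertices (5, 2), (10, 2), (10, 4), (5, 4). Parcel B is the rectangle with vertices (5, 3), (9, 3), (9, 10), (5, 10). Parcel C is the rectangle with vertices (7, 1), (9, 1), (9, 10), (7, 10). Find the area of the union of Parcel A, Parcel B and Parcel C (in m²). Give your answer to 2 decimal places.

By inclusion–exclusion:
Individual areas: |Parcel A| = 10, |Parcel B| = 28, |Parcel C| = 18.
|Parcel A∩Parcel B|: x∈[5,9], y∈[3,4] → 4·1 = 4.
|Parcel A∩Parcel C|: x∈[7,9], y∈[2,4] → 2·2 = 4.
|Parcel B∩Parcel C|: x∈[7,9], y∈[3,10] → 2·7 = 14.
|Parcel A∩Parcel B∩Parcel C| = 2.
|Parcel A ∪ Parcel B ∪ Parcel C| = 56 − 22 + 2 = 36.00.

36.00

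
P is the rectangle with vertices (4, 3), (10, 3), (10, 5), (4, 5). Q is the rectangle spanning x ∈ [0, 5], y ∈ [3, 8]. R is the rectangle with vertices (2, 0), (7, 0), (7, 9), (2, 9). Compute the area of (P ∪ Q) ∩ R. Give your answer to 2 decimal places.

The region (P ∪ Q) ∩ R is the polygon with vertices (5,3), (4,3), (2,3), (2,8), (5,8), (5,5), (7,5), (7,3).
By the shoelace formula its area is 19.00.

19.00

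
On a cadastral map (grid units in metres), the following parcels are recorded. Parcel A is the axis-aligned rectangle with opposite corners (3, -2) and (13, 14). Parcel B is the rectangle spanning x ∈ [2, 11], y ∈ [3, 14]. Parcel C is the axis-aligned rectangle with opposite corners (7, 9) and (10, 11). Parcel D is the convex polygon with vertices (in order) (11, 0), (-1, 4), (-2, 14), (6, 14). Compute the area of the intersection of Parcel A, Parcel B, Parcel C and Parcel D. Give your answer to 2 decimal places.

The intersection is the polygon with vertices (7,11), (7.071,11), (7.786,9), (7,9).
By the shoelace formula its area is 0.86.

0.86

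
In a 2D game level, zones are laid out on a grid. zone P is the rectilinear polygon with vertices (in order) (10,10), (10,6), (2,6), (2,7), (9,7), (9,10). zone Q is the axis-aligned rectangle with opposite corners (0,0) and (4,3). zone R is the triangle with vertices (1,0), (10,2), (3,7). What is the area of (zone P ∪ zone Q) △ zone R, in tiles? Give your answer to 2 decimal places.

37.39

|zone P ∪ zone Q| = 23.
|(zone P ∪ zone Q) ∩ zone R| = 7.5571.
|(zone P ∪ zone Q) △ zone R| = 23 + 29.5 − 15.1143 = 37.39.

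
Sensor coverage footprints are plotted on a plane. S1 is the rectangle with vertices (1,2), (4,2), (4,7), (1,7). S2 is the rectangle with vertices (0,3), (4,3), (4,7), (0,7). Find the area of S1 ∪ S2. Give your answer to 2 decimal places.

By inclusion–exclusion:
Individual areas: |S1| = 15, |S2| = 16.
|S1∩S2|: x∈[1,4], y∈[3,7] → 3·4 = 12.
|S1 ∪ S2| = 31 − 12 = 19.00.

19.00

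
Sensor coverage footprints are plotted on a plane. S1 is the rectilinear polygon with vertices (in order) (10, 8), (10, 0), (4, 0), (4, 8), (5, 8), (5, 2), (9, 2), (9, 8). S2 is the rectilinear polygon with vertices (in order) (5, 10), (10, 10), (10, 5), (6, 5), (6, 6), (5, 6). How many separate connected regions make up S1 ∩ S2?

S1 ∩ S2 is a single connected region.

1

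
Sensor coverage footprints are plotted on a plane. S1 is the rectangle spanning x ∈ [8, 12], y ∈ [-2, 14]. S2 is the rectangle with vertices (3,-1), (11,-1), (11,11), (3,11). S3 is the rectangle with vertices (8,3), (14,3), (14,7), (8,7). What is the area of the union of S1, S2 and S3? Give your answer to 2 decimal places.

132.00

By inclusion–exclusion:
Individual areas: |S1| = 64, |S2| = 96, |S3| = 24.
|S1∩S2|: x∈[8,11], y∈[-1,11] → 3·12 = 36.
|S1∩S3|: x∈[8,12], y∈[3,7] → 4·4 = 16.
|S2∩S3|: x∈[8,11], y∈[3,7] → 3·4 = 12.
|S1∩S2∩S3| = 12.
|S1 ∪ S2 ∪ S3| = 184 − 64 + 12 = 132.00.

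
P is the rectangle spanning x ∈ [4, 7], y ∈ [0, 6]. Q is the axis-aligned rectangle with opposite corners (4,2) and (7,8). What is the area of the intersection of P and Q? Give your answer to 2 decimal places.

|P∩Q|: x∈[4,7], y∈[2,6] → 3·4 = 12.

12.00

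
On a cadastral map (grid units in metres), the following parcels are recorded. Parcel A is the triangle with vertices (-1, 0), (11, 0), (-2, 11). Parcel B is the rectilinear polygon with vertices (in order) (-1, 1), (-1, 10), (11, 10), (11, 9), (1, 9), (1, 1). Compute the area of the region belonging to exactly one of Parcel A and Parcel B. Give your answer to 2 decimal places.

|Parcel A| = 66, |Parcel B| = 28, |Parcel A∩Parcel B| = 16.6014.
|Parcel A △ Parcel B| = |Parcel A| + |Parcel B| − 2·|Parcel A∩Parcel B| = 66 + 28 − 33.2028 = 60.80.

60.80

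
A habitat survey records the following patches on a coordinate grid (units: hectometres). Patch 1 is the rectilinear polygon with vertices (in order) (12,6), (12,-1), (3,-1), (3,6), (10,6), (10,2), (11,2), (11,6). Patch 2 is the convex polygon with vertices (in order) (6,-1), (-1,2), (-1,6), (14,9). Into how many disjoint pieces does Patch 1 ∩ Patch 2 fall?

2

Patch 1 ∩ Patch 2 splits into 2 disjoint pieces (area 37.0714, area 0.225).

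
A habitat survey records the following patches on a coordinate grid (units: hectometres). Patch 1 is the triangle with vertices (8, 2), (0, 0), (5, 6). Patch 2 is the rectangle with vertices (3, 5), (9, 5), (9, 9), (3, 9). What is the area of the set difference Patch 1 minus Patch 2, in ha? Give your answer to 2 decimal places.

|Patch 1| = 19, |Patch 1∩Patch 2| = 0.7917.
|Patch 1 ∖ Patch 2| = |Patch 1| − |Patch 1∩Patch 2| = 19 − 0.7917 = 18.21.

18.21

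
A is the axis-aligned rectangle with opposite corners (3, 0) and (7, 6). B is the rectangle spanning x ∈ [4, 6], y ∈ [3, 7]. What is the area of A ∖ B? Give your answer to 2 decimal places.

18.00

|A∩B|: x∈[4,6], y∈[3,6] → 2·3 = 6.
|A| = 24.
|A ∖ B| = |A| − |A∩B| = 24 − 6 = 18.00.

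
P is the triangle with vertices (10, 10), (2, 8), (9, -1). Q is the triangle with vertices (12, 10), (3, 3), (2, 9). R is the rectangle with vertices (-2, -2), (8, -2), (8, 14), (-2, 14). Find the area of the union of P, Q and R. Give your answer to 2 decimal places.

By inclusion–exclusion:
Individual areas: |P| = 43, |Q| = 30.5, |R| = 160.
|P∩Q| = 20.9685.
|P∩R| = 27.6429.
|Q∩R| = 25.0778.
|P∩Q∩R| = 17.0517.
|P ∪ Q ∪ R| = 233.5 − 73.6892 + 17.0517 = 176.86.

176.86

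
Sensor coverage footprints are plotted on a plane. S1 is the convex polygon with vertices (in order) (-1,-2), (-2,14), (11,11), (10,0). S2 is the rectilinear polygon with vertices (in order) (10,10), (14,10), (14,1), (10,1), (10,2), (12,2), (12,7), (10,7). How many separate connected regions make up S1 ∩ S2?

S1 ∩ S2 splits into 2 disjoint pieces (area 2.3182, area 0.1364).

2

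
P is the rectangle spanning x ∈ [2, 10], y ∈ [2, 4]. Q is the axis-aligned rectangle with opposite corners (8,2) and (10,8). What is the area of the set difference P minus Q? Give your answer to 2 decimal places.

|P∩Q|: x∈[8,10], y∈[2,4] → 2·2 = 4.
|P| = 16.
|P ∖ Q| = |P| − |P∩Q| = 16 − 4 = 12.00.

12.00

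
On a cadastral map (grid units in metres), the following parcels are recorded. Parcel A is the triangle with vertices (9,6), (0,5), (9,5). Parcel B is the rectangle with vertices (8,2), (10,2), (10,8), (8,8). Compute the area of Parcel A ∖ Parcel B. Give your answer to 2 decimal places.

|Parcel A| = 4.5, |Parcel A∩Parcel B| = 0.9444.
|Parcel A ∖ Parcel B| = |Parcel A| − |Parcel A∩Parcel B| = 4.5 − 0.9444 = 3.56.

3.56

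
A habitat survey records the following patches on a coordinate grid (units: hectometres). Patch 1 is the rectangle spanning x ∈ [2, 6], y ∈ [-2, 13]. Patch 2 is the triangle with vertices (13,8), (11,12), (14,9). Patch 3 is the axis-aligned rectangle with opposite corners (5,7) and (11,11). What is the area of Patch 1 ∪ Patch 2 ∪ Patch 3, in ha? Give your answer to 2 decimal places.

83.00

By inclusion–exclusion:
Individual areas: |Patch 1| = 60, |Patch 2| = 3, |Patch 3| = 24.
|Patch 1∩Patch 2| = 0.
|Patch 1∩Patch 3|: x∈[5,6], y∈[7,11] → 1·4 = 4.
|Patch 2∩Patch 3| = 0.
|Patch 1∩Patch 2∩Patch 3| = 0.
|Patch 1 ∪ Patch 2 ∪ Patch 3| = 87 − 4 + 0 = 83.00.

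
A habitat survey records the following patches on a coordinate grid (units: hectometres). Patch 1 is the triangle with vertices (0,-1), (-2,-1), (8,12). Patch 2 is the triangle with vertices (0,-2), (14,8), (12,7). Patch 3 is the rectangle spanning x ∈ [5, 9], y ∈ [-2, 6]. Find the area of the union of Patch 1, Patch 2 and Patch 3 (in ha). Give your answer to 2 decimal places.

By inclusion–exclusion:
Individual areas: |Patch 1| = 13, |Patch 2| = 3, |Patch 3| = 32.
|Patch 1∩Patch 2| = 0.
|Patch 1∩Patch 3| = 0.
|Patch 2∩Patch 3| = 1.
|Patch 1∩Patch 2∩Patch 3| = 0.
|Patch 1 ∪ Patch 2 ∪ Patch 3| = 48 − 1 + 0 = 47.00.

47.00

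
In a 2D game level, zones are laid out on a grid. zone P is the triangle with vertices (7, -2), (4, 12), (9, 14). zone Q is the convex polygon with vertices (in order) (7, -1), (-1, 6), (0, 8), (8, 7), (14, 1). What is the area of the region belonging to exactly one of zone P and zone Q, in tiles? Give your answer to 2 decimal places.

|zone P| = 38, |zone Q| = 71, |zone P∩zone Q| = 14.0882.
|zone P △ zone Q| = |zone P| + |zone Q| − 2·|zone P∩zone Q| = 38 + 71 − 28.1765 = 80.82.

80.82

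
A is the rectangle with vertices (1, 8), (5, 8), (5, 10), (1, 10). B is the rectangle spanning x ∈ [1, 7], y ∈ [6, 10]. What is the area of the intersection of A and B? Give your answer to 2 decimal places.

8.00

|A∩B|: x∈[1,5], y∈[8,10] → 4·2 = 8.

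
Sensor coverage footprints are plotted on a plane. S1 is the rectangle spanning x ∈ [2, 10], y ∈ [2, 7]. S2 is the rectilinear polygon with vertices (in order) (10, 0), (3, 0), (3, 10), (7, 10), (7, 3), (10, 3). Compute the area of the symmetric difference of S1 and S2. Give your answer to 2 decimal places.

43.00

|S1| = 40, |S2| = 49, |S1∩S2| = 23.
|S1 △ S2| = |S1| + |S2| − 2·|S1∩S2| = 40 + 49 − 46 = 43.00.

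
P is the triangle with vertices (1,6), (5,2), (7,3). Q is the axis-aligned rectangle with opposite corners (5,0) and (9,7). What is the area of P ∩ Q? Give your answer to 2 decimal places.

The intersection is the polygon with vertices (7,3), (5,2), (5,4).
By the shoelace formula its area is 2.00.

2.00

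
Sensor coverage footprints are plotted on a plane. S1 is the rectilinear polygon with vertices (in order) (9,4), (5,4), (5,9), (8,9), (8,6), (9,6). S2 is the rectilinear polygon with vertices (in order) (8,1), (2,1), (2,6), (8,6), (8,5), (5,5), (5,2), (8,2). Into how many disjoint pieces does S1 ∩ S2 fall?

1

S1 ∩ S2 is a single connected region.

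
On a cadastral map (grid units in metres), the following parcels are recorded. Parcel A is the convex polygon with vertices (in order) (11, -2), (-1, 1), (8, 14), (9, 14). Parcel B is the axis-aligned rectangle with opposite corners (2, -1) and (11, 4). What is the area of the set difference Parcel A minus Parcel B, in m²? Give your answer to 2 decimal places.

59.81

|Parcel A| = 99.5, |Parcel A∩Parcel B| = 39.6875.
|Parcel A ∖ Parcel B| = |Parcel A| − |Parcel A∩Parcel B| = 99.5 − 39.6875 = 59.81.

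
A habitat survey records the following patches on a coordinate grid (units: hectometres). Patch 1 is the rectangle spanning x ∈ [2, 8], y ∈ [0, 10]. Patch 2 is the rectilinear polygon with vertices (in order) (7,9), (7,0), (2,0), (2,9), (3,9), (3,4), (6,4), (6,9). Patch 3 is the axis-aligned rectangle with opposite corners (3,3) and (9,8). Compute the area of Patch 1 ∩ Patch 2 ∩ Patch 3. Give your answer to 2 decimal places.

8.00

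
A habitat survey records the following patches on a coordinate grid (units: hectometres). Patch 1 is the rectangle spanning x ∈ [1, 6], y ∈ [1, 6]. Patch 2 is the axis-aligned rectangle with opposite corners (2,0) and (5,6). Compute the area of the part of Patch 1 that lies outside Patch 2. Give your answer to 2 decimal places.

10.00

|Patch 1∩Patch 2|: x∈[2,5], y∈[1,6] → 3·5 = 15.
|Patch 1| = 25.
|Patch 1 ∖ Patch 2| = |Patch 1| − |Patch 1∩Patch 2| = 25 − 15 = 10.00.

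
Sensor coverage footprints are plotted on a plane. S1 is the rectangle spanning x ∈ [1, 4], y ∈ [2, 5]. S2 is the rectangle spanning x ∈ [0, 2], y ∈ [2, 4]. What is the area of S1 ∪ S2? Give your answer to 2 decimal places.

By inclusion–exclusion:
Individual areas: |S1| = 9, |S2| = 4.
|S1∩S2|: x∈[1,2], y∈[2,4] → 1·2 = 2.
|S1 ∪ S2| = 13 − 2 = 11.00.

11.00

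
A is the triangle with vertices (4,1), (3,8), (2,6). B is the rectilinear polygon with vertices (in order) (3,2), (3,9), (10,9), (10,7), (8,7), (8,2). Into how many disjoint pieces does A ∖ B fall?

A ∖ B splits into 2 disjoint pieces (area 0.1286, area 2.25).

2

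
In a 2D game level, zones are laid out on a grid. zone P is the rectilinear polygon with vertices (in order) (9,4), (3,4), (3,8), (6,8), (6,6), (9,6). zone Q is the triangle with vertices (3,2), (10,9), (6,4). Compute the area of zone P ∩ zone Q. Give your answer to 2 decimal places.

1.60

The intersection is the polygon with vertices (5,4), (7,6), (7.6,6), (6,4).
By the shoelace formula its area is 1.60.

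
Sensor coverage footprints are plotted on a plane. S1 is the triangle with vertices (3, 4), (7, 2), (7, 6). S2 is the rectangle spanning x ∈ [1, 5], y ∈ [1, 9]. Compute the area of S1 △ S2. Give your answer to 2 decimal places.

|S1| = 8, |S2| = 32, |S1∩S2| = 2.
|S1 △ S2| = |S1| + |S2| − 2·|S1∩S2| = 8 + 32 − 4 = 36.00.

36.00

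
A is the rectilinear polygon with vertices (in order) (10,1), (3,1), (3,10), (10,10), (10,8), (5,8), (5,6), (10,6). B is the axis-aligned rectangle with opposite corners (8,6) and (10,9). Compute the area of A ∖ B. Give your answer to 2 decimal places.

|A| = 53, |A∩B| = 2.
|A ∖ B| = |A| − |A∩B| = 53 − 2 = 51.00.

51.00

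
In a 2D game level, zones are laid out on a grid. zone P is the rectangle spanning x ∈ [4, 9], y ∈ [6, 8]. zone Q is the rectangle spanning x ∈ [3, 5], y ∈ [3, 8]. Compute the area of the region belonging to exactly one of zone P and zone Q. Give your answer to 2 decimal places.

16.00

|zone P∩zone Q|: x∈[4,5], y∈[6,8] → 1·2 = 2.
|zone P △ zone Q| = |zone P| + |zone Q| − 2·|zone P∩zone Q| = 10 + 10 − 4 = 16.00.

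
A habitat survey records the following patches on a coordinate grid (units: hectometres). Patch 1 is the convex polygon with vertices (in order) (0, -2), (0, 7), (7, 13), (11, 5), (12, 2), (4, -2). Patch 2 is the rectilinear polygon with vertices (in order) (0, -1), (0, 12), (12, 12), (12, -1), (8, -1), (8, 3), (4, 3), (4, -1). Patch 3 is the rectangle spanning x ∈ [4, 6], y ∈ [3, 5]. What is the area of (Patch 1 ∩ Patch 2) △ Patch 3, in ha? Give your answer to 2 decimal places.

|Patch 1 ∩ Patch 2| = 96.6667.
|(Patch 1 ∩ Patch 2) ∩ Patch 3| = 4.
|(Patch 1 ∩ Patch 2) △ Patch 3| = 96.6667 + 4 − 8 = 92.67.

92.67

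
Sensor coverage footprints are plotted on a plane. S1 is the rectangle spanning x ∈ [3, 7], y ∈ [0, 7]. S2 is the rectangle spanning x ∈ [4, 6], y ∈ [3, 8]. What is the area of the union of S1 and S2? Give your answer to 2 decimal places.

30.00

By inclusion–exclusion:
Individual areas: |S1| = 28, |S2| = 10.
|S1∩S2|: x∈[4,6], y∈[3,7] → 2·4 = 8.
|S1 ∪ S2| = 38 − 8 = 30.00.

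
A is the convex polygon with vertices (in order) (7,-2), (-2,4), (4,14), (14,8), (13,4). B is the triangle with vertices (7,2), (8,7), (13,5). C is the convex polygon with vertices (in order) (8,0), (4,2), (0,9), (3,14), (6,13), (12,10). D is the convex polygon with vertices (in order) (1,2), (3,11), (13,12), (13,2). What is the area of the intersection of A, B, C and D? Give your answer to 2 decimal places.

The intersection is the polygon with vertices (9.25,3.125), (7,2), (8,7), (10.414,6.035).
By the shoelace formula its area is 9.14.

9.14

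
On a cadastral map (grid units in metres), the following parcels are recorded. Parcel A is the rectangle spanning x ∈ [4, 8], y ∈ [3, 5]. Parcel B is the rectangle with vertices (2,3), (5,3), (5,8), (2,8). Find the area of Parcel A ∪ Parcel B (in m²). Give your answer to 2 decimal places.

21.00

By inclusion–exclusion:
Individual areas: |Parcel A| = 8, |Parcel B| = 15.
|Parcel A∩Parcel B|: x∈[4,5], y∈[3,5] → 1·2 = 2.
|Parcel A ∪ Parcel B| = 23 − 2 = 21.00.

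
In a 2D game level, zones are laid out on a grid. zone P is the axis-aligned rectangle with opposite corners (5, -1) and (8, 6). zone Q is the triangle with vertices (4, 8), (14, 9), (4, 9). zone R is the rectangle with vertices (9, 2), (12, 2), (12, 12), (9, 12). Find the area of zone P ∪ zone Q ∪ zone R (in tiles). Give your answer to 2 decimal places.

54.95

By inclusion–exclusion:
Individual areas: |zone P| = 21, |zone Q| = 5, |zone R| = 30.
|zone P∩zone Q| = 0.
|zone P∩zone R| = 0 (no overlap).
|zone Q∩zone R| = 1.05.
|zone P∩zone Q∩zone R| = 0.
|zone P ∪ zone Q ∪ zone R| = 56 − 1.05 + 0 = 54.95.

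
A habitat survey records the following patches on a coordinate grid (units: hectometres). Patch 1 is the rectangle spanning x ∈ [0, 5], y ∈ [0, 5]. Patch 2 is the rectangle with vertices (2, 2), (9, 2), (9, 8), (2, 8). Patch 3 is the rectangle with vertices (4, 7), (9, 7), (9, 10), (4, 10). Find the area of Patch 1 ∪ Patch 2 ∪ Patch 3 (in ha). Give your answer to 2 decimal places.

68.00

By inclusion–exclusion:
Individual areas: |Patch 1| = 25, |Patch 2| = 42, |Patch 3| = 15.
|Patch 1∩Patch 2|: x∈[2,5], y∈[2,5] → 3·3 = 9.
|Patch 1∩Patch 3| = 0 (no overlap).
|Patch 2∩Patch 3|: x∈[4,9], y∈[7,8] → 5·1 = 5.
|Patch 1∩Patch 2∩Patch 3| = 0.
|Patch 1 ∪ Patch 2 ∪ Patch 3| = 82 − 14 + 0 = 68.00.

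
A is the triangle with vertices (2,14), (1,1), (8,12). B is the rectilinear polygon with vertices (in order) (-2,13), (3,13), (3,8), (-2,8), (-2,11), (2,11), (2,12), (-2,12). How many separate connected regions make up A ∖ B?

A ∖ B splits into 2 disjoint pieces (area 33.6538, area 0.1923).

2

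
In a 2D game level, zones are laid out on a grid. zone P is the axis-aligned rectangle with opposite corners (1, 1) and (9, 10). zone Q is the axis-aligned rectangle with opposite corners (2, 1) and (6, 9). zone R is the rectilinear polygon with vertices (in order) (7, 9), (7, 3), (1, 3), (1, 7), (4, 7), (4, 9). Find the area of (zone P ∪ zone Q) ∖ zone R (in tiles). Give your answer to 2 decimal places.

42.00

|zone P ∪ zone Q| = 72.
|(zone P ∪ zone Q) ∩ zone R| = 30.
|(zone P ∪ zone Q) ∖ zone R| = 72 − 30 = 42.00.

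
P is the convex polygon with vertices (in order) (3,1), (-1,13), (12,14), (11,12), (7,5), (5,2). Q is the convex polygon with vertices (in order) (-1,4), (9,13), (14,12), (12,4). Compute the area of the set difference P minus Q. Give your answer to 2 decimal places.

49.27

|P| = 90.5, |P∩Q| = 41.2331.
|P ∖ Q| = |P| − |P∩Q| = 90.5 − 41.2331 = 49.27.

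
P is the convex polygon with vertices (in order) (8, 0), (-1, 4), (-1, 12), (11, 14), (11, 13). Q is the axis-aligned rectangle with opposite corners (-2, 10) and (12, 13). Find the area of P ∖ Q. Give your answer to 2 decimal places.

86.54

|P| = 118.5, |P∩Q| = 31.9615.
|P ∖ Q| = |P| − |P∩Q| = 118.5 − 31.9615 = 86.54.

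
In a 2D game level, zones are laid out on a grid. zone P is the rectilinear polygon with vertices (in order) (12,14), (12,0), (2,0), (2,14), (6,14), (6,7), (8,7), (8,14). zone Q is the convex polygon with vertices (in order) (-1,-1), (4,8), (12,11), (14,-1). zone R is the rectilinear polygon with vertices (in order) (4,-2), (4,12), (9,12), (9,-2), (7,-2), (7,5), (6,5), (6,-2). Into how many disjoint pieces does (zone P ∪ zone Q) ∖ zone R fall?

(zone P ∪ zone Q) ∖ zone R splits into 3 disjoint pieces (area 59, area 6, area 42.1).

3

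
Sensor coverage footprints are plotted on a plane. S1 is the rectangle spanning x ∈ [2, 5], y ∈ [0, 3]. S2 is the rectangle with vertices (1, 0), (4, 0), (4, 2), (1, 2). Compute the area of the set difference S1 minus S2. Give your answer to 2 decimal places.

|S1∩S2|: x∈[2,4], y∈[0,2] → 2·2 = 4.
|S1| = 9.
|S1 ∖ S2| = |S1| − |S1∩S2| = 9 − 4 = 5.00.

5.00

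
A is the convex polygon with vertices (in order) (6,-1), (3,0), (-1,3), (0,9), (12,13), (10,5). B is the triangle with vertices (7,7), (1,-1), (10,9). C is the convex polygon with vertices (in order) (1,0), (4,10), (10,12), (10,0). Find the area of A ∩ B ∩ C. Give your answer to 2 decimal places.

The intersection is the polygon with vertices (7,7), (10,9), (2.343,0.492), (2.2,0.6).
By the shoelace formula its area is 5.82.

5.82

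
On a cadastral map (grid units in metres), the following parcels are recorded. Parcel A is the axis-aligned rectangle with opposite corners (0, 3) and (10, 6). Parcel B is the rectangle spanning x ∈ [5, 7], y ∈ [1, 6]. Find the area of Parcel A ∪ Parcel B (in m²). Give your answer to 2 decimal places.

34.00

By inclusion–exclusion:
Individual areas: |Parcel A| = 30, |Parcel B| = 10.
|Parcel A∩Parcel B|: x∈[5,7], y∈[3,6] → 2·3 = 6.
|Parcel A ∪ Parcel B| = 40 − 6 = 34.00.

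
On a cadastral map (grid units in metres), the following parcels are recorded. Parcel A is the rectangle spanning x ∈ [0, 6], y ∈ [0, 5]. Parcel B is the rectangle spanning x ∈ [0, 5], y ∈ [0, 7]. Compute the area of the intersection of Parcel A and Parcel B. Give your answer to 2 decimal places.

|Parcel A∩Parcel B|: x∈[0,5], y∈[0,5] → 5·5 = 25.

25.00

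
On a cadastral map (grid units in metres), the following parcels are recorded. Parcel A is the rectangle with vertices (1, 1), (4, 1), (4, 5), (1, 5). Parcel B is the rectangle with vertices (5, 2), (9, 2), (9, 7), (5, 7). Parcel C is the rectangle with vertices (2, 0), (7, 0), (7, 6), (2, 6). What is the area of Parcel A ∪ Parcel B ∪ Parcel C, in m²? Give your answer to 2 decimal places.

46.00

By inclusion–exclusion:
Individual areas: |Parcel A| = 12, |Parcel B| = 20, |Parcel C| = 30.
|Parcel A∩Parcel B| = 0 (no overlap).
|Parcel A∩Parcel C|: x∈[2,4], y∈[1,5] → 2·4 = 8.
|Parcel B∩Parcel C|: x∈[5,7], y∈[2,6] → 2·4 = 8.
|Parcel A∩Parcel B∩Parcel C| = 0.
|Parcel A ∪ Parcel B ∪ Parcel C| = 62 − 16 + 0 = 46.00.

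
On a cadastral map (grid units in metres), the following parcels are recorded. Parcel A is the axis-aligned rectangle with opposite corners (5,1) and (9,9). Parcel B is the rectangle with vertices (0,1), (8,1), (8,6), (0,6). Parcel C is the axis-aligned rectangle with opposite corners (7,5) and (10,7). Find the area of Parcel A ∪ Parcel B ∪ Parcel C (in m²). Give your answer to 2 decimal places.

59.00

By inclusion–exclusion:
Individual areas: |Parcel A| = 32, |Parcel B| = 40, |Parcel C| = 6.
|Parcel A∩Parcel B|: x∈[5,8], y∈[1,6] → 3·5 = 15.
|Parcel A∩Parcel C|: x∈[7,9], y∈[5,7] → 2·2 = 4.
|Parcel B∩Parcel C|: x∈[7,8], y∈[5,6] → 1·1 = 1.
|Parcel A∩Parcel B∩Parcel C| = 1.
|Parcel A ∪ Parcel B ∪ Parcel C| = 78 − 20 + 1 = 59.00.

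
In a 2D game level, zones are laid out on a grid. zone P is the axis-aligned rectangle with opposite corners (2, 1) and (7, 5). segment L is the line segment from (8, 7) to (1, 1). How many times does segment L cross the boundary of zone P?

2

The segment meets the boundary at (2,1.857), (5.667,5).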